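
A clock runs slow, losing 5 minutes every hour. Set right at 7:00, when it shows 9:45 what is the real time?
For every 60 true minutes, the faulty clock advances 55 minutes, so 1 faulty-clock minute corresponds to 60/55 true minutes.
From 7:00 to 9:45 on the faulty dial is 165 minutes.
True elapsed: 165 x 60/55 = 180 minutes = 3 hours.
True time: 7:00 + 3 hours = 10:00.

Final answer: 10:00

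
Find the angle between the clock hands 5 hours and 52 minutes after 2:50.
First find the time 5 hours and 52 minutes after 2:50.
Total minutes: 2 x 60 + 50 + 5 x 60 + 52 = 522.
522 mod 720 = 522 minutes = 8:42.
Now compute the angle at 8:42:
Hour hand: 8 x 30 + 42 x 0.5 = 261 degrees
Minute hand: 42 x 6 = 252 degrees
Difference: |261 - 252| = 9 degrees
The angle is 9 degrees

Final answer: 9 degrees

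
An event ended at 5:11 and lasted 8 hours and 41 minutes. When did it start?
Starting time: 5:11 = 311 total minutes past 12:00
Subtracting: 8 hours and 41 minutes = 521 minutes
311 - 521 = -210 (negative, add 12 hours = 720) = 510 minutes
= 8 hours and 30 minutes past 12:00 = 8:30

Final answer: 8:30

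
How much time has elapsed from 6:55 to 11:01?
From 6:55 to 11:01:
(11 x 60 + 1) - (6 x 60 + 55) = 661 - 415 = 246 minutes
= 4 hours and 6 minutes

Final answer: 4 hours and 6 minutes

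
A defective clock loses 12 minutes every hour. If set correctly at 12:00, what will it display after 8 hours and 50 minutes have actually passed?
For every 60 true minutes, the faulty clock advances 60 - 12 = 48 minutes.
True elapsed: 8 hours and 50 minutes = 530 minutes.
Faulty clock advances: 530 x 48/60 = 424 minutes (drift: 106 minutes behind).
Shown time: 12:00 + 424 minutes = 7:04.

Final answer: 7:04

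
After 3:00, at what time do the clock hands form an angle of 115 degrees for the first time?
At t minutes past 3:00, the hour hand is at 30 x 3 + 0.5t degrees and the minute hand is at 6t degrees.
The smaller angle between them is 115 degrees when |30H - 5.5t| = 115 or |30H - 5.5t| = 245.
With H = 3, solve 30 x 3 - 5.5t = +/- target for each target:
  t = (30 x 3 - 115) / 5.5 = -4.55 (outside (0, 60))
  t = (30 x 3 + 115) / 5.5 = 37.27
  t = (30 x 3 - 245) / 5.5 = -28.18 (outside (0, 60))
  t = (30 x 3 + 245) / 5.5 = 60.91 (outside (0, 60))
Valid solutions in (0, 60): {37.27} minutes.
The first occurrence is t = 37.27 minutes.
The hands form a 115-degree angle at 37.27 minutes past 3:00.

Final answer: 37.27 minutes past 3:00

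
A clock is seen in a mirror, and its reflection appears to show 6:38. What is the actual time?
Reflection across the vertical (12-6) axis maps a hand at angle A degrees to (360 - A) degrees, which sends a reading of T minutes past 12:00 to (720 - T) minutes past 12:00.
Mirror reads 6:38 = 398 minutes past 12:00.
Actual time: (720 - 398) mod 720 = 322 minutes = 5:22.

Final answer: 5:22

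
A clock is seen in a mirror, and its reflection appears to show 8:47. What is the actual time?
Reflection across the vertical (12-6) axis maps a hand at angle A degrees to (360 - A) degrees, which sends a reading of T minutes past 12:00 to (720 - T) minutes past 12:00.
Mirror reads 8:47 = 527 minutes past 12:00.
Actual time: (720 - 527) mod 720 = 193 minutes = 3:13.

Final answer: 3:13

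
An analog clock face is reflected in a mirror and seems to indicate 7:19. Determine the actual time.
Reflection across the vertical (12-6) axis maps a hand at angle A degrees to (360 - A) degrees, which sends a reading of T minutes past 12:00 to (720 - T) minutes past 12:00.
Mirror reads 7:19 = 439 minutes past 12:00.
Actual time: (720 - 439) mod 720 = 281 minutes = 4:41.

Final answer: 4:41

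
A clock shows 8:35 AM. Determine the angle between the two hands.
Hour hand position: 8 x 30 + 35 x 0.5 = 257.5 degrees
Minute hand position: 35 x 6 = 210 degrees
Difference: |257.5 - 210| = 47.5 degrees
The angle between the hands is 47.5 degrees

Final answer: 47.5 degrees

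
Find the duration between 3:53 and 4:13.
From 3:53 to 4:13:
(4 x 60 + 13) - (3 x 60 + 53) = 253 - 233 = 20 minutes
= 20 minutes

Final answer: 20 minutes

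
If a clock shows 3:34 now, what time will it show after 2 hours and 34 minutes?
Starting time: 3:34
Adding 34 minutes to 34 minutes: 34 + 34 = 68 minutes = 1 hour and 8 minutes
Adding 2 hours: 3 + 2 + 1 (carry) = 6
Final time: 6:08

Final answer: 6:08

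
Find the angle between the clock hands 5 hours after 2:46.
First find the time 5 hours after 2:46.
Total minutes: 2 x 60 + 46 + 5 x 60 + 0 = 466.
466 mod 720 = 466 minutes = 7:46.
Now compute the angle at 7:46:
Hour hand: 7 x 30 + 46 x 0.5 = 233 degrees
Minute hand: 46 x 6 = 276 degrees
Difference: |233 - 276| = 43 degrees
The angle is 43 degrees

Final answer: 43 degrees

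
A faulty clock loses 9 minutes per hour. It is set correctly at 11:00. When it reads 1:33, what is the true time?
For every 60 true minutes, the faulty clock advances 51 minutes, so 1 faulty-clock minute corresponds to 60/51 true minutes.
From 11:00 to 1:33 on the faulty dial is 153 minutes.
True elapsed: 153 x 60/51 = 180 minutes = 3 hours.
True time: 11:00 + 3 hours = 2:00.

Final answer: 2:00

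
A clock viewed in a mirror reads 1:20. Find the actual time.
Reflection across the vertical (12-6) axis maps a hand at angle A degrees to (360 - A) degrees, which sends a reading of T minutes past 12:00 to (720 - T) minutes past 12:00.
Mirror reads 1:20 = 80 minutes past 12:00.
Actual time: (720 - 80) mod 720 = 640 minutes = 10:40.

Final answer: 10:40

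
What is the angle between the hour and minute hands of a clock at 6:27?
Hour hand position: 6 x 30 + 27 x 0.5 = 193.5 degrees
Minute hand position: 27 x 6 = 162 degrees
Difference: |193.5 - 162| = 31.5 degrees
The angle between the hands is 31.5 degrees

Final answer: 31.5 degrees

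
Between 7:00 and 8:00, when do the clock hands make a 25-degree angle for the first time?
At t minutes past 7:00, the hour hand is at 30 x 7 + 0.5t degrees and the minute hand is at 6t degrees.
The smaller angle between them is 25 degrees when |30H - 5.5t| = 25 or |30H - 5.5t| = 335.
With H = 7, solve 30 x 7 - 5.5t = +/- target for each target:
  t = (30 x 7 - 25) / 5.5 = 33.64
  t = (30 x 7 + 25) / 5.5 = 42.73
  t = (30 x 7 - 335) / 5.5 = -22.73 (outside (0, 60))
  t = (30 x 7 + 335) / 5.5 = 99.09 (outside (0, 60))
Valid solutions in (0, 60): {33.64, 42.73} minutes.
The first occurrence is t = 33.64 minutes.
The hands form a 25-degree angle at 33.64 minutes past 7:00.

Final answer: 33.64 minutes past 7:00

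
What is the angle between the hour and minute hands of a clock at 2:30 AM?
Hour hand position: 2 x 30 + 30 x 0.5 = 75 degrees
Minute hand position: 30 x 6 = 180 degrees
Difference: |75 - 180| = 105 degrees
The angle between the hands is 105 degrees

Final answer: 105 degrees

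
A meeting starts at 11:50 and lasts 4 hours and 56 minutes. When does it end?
Starting time: 11:50
Adding 56 minutes to 50 minutes: 50 + 56 = 106 minutes = 1 hour and 46 minutes
Adding 4 hours: 11 + 4 + 1 (carry) = 16 - 12 = 4
Final time: 4:46

Final answer: 4:46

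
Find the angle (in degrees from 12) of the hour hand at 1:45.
The hour hand moves 30 degrees per hour and 0.5 degrees per minute.
At 1:45: (1) x 30 + 45 x 0.5 = 30 + 22.5 = 52.5 degrees

Final answer: 52.5 degrees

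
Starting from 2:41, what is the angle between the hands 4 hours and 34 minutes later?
First find the time 4 hours and 34 minutes after 2:41.
Total minutes: 2 x 60 + 41 + 4 x 60 + 34 = 435.
435 mod 720 = 435 minutes = 7:15.
Now compute the angle at 7:15:
Hour hand: 7 x 30 + 15 x 0.5 = 217.5 degrees
Minute hand: 15 x 6 = 90 degrees
Difference: |217.5 - 90| = 127.5 degrees
The angle is 127.5 degrees

Final answer: 127.5 degrees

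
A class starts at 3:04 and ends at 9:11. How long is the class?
From 3:04 to 9:11:
(9 x 60 + 11) - (3 x 60 + 4) = 551 - 184 = 367 minutes
= 6 hours and 7 minutes

Final answer: 6 hours and 7 minutes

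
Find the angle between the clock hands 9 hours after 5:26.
First find the time 9 hours after 5:26.
Total minutes: 5 x 60 + 26 + 9 x 60 + 0 = 866.
866 mod 720 = 146 minutes = 2:26.
Now compute the angle at 2:26:
Hour hand: 2 x 30 + 26 x 0.5 = 73 degrees
Minute hand: 26 x 6 = 156 degrees
Difference: |73 - 156| = 83 degrees
The angle is 83 degrees

Final answer: 83 degrees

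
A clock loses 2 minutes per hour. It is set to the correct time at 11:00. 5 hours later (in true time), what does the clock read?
For every 60 true minutes, the faulty clock advances 60 - 2 = 58 minutes.
True elapsed: 5 hours = 300 minutes.
Faulty clock advances: 300 x 58/60 = 290 minutes (drift: 10 minutes behind).
Shown time: 11:00 + 290 minutes = 3:50.

Final answer: 3:50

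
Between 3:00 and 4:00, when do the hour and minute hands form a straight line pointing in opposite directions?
For hands to be 180 degrees apart: |30H - 5.5t| = 180
With H = 3: t = (30 x 3 + 180)/5.5 = 49.09 or t = (30 x 3 - 180)/5.5 = -16.36
First valid solution (0 < t < 60): t = 49.09 minutes
The hands are opposite at 49.09 minutes past 3:00.

Final answer: 49.09 minutes past 3:00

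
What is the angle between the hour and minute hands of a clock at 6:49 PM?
Hour hand position: 6 x 30 + 49 x 0.5 = 204.5 degrees
Minute hand position: 49 x 6 = 294 degrees
Difference: |204.5 - 294| = 89.5 degrees
The angle between the hands is 89.5 degrees

Final answer: 89.5 degrees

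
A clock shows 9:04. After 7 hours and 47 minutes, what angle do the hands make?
First find the time 7 hours and 47 minutes after 9:04.
Total minutes: 9 x 60 + 4 + 7 x 60 + 47 = 1011.
1011 mod 720 = 291 minutes = 4:51.
Now compute the angle at 4:51:
Hour hand: 4 x 30 + 51 x 0.5 = 145.5 degrees
Minute hand: 51 x 6 = 306 degrees
Difference: |145.5 - 306| = 160.5 degrees
The angle is 160.5 degrees

Final answer: 160.5 degrees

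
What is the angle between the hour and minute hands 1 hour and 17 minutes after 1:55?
First find the time 1 hour and 17 minutes after 1:55.
Total minutes: 1 x 60 + 55 + 1 x 60 + 17 = 192.
192 mod 720 = 192 minutes = 3:12.
Now compute the angle at 3:12:
Hour hand: 3 x 30 + 12 x 0.5 = 96 degrees
Minute hand: 12 x 6 = 72 degrees
Difference: |96 - 72| = 24 degrees
The angle is 24 degrees

Final answer: 24 degrees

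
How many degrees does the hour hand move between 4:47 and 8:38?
The hour hand moves 0.5 degrees per minute.
Time elapsed: 8:38 - 4:47 = 231 minutes
Angular displacement: 231 x 0.5 = 115.5 degrees

Final answer: 115.5 degrees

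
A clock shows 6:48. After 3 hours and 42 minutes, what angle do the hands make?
First find the time 3 hours and 42 minutes after 6:48.
Total minutes: 6 x 60 + 48 + 3 x 60 + 42 = 630.
630 mod 720 = 630 minutes = 10:30.
Now compute the angle at 10:30:
Hour hand: 10 x 30 + 30 x 0.5 = 315 degrees
Minute hand: 30 x 6 = 180 degrees
Difference: |315 - 180| = 135 degrees
The angle is 135 degrees

Final answer: 135 degrees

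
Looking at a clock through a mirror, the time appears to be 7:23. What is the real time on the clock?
Reflection across the vertical (12-6) axis maps a hand at angle A degrees to (360 - A) degrees, which sends a reading of T minutes past 12:00 to (720 - T) minutes past 12:00.
Mirror reads 7:23 = 443 minutes past 12:00.
Actual time: (720 - 443) mod 720 = 277 minutes = 4:37.

Final answer: 4:37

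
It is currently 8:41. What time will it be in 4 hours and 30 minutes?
Starting time: 8:41
Adding 30 minutes to 41 minutes: 41 + 30 = 71 minutes = 1 hour and 11 minutes
Adding 4 hours: 8 + 4 + 1 (carry) = 13 - 12 = 1
Final time: 1:11

Final answer: 1:11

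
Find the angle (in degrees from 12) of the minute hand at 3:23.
The minute hand moves 6 degrees per minute.
At 3:23: 23 x 6 = 138 degrees

Final answer: 138 degrees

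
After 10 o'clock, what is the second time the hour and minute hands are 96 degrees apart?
At t minutes past 10:00, the hour hand is at 30 x 10 + 0.5t degrees and the minute hand is at 6t degrees.
The smaller angle between them is 96 degrees when |30H - 5.5t| = 96 or |30H - 5.5t| = 264.
With H = 10, solve 30 x 10 - 5.5t = +/- target for each target:
  t = (30 x 10 - 96) / 5.5 = 37.09
  t = (30 x 10 + 96) / 5.5 = 72 (outside (0, 60))
  t = (30 x 10 - 264) / 5.5 = 6.55
  t = (30 x 10 + 264) / 5.5 = 102.55 (outside (0, 60))
Valid solutions in (0, 60): {6.55, 37.09} minutes.
The second occurrence is t = 37.09 minutes.
The hands form a 96-degree angle at 37.09 minutes past 10:00.

Final answer: 37.09 minutes past 10:00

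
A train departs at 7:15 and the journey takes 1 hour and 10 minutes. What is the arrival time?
Starting time: 7:15
Adding 10 minutes to 15 minutes: 15 + 10 = 25 minutes
Adding 1 hour: 7 + 1 = 8
Final time: 8:25

Final answer: 8:25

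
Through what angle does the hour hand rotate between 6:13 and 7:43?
The hour hand moves 0.5 degrees per minute.
Time elapsed: 7:43 - 6:13 = 90 minutes
Angular displacement: 90 x 0.5 = 45 degrees

Final answer: 45 degrees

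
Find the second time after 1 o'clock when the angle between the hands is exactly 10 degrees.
At t minutes past 1:00, the hour hand is at 30 x 1 + 0.5t degrees and the minute hand is at 6t degrees.
The smaller angle between them is 10 degrees when |30H - 5.5t| = 10 or |30H - 5.5t| = 350.
With H = 1, solve 30 x 1 - 5.5t = +/- target for each target:
  t = (30 x 1 - 10) / 5.5 = 3.64
  t = (30 x 1 + 10) / 5.5 = 7.27
  t = (30 x 1 - 350) / 5.5 = -58.18 (outside (0, 60))
  t = (30 x 1 + 350) / 5.5 = 69.09 (outside (0, 60))
Valid solutions in (0, 60): {3.64, 7.27} minutes.
The second occurrence is t = 7.27 minutes.
The hands form a 10-degree angle at 7.27 minutes past 1:00.

Final answer: 7.27 minutes past 1:00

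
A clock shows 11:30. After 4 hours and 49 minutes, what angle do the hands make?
First find the time 4 hours and 49 minutes after 11:30.
Total minutes: 11 x 60 + 30 + 4 x 60 + 49 = 979.
979 mod 720 = 259 minutes = 4:19.
Now compute the angle at 4:19:
Hour hand: 4 x 30 + 19 x 0.5 = 129.5 degrees
Minute hand: 19 x 6 = 114 degrees
Difference: |129.5 - 114| = 15.5 degrees
The angle is 15.5 degrees

Final answer: 15.5 degrees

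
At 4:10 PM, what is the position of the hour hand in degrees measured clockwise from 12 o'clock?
The hour hand moves 30 degrees per hour and 0.5 degrees per minute.
At 4:10: (4) x 30 + 10 x 0.5 = 120 + 5 = 125 degrees

Final answer: 125 degrees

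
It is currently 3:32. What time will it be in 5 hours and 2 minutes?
Starting time: 3:32
Adding 2 minutes to 32 minutes: 32 + 2 = 34 minutes
Adding 5 hours: 3 + 5 = 8
Final time: 8:34

Final answer: 8:34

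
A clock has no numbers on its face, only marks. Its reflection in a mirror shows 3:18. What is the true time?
Reflection across the vertical (12-6) axis maps a hand at angle A degrees to (360 - A) degrees, which sends a reading of T minutes past 12:00 to (720 - T) minutes past 12:00.
Mirror reads 3:18 = 198 minutes past 12:00.
Actual time: (720 - 198) mod 720 = 522 minutes = 8:42.

Final answer: 8:42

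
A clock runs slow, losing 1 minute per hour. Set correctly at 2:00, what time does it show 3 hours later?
For every 60 true minutes, the faulty clock advances 60 - 1 = 59 minutes.
True elapsed: 3 hours = 180 minutes.
Faulty clock advances: 180 x 59/60 = 177 minutes (drift: 3 minutes behind).
Shown time: 2:00 + 177 minutes = 4:57.

Final answer: 4:57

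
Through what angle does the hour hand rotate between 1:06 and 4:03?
The hour hand moves 0.5 degrees per minute.
Time elapsed: 4:03 - 1:06 = 177 minutes
Angular displacement: 177 x 0.5 = 88.5 degrees

Final answer: 88.5 degrees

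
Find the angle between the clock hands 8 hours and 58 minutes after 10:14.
First find the time 8 hours and 58 minutes after 10:14.
Total minutes: 10 x 60 + 14 + 8 x 60 + 58 = 1152.
1152 mod 720 = 432 minutes = 7:12.
Now compute the angle at 7:12:
Hour hand: 7 x 30 + 12 x 0.5 = 216 degrees
Minute hand: 12 x 6 = 72 degrees
Difference: |216 - 72| = 144 degrees
The angle is 144 degrees

Final answer: 144 degrees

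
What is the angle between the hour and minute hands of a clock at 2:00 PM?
Hour hand position: 2 x 30 + 0 x 0.5 = 60 degrees
Minute hand position: 0 x 6 = 0 degrees
Difference: |60 - 0| = 60 degrees
The angle between the hands is 60 degrees

Final answer: 60 degrees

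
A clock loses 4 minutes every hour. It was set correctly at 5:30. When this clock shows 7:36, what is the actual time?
For every 60 true minutes, the faulty clock advances 56 minutes, so 1 faulty-clock minute corresponds to 60/56 true minutes.
From 5:30 to 7:36 on the faulty dial is 126 minutes.
True elapsed: 126 x 60/56 = 135 minutes = 2 hours and 15 minutes.
True time: 5:30 + 2 hours and 15 minutes = 7:45.

Final answer: 7:45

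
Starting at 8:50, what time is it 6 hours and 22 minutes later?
Starting time: 8:50
Adding 22 minutes to 50 minutes: 50 + 22 = 72 minutes = 1 hour and 12 minutes
Adding 6 hours: 8 + 6 + 1 (carry) = 15 - 12 = 3
Final time: 3:12

Final answer: 3:12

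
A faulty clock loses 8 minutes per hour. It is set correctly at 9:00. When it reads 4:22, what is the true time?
For every 60 true minutes, the faulty clock advances 52 minutes, so 1 faulty-clock minute corresponds to 60/52 true minutes.
From 9:00 to 4:22 on the faulty dial is 442 minutes.
True elapsed: 442 x 60/52 = 510 minutes = 8 hours and 30 minutes.
True time: 9:00 + 8 hours and 30 minutes = 5:30.

Final answer: 5:30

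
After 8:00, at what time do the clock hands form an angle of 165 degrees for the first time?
At t minutes past 8:00, the hour hand is at 30 x 8 + 0.5t degrees and the minute hand is at 6t degrees.
The smaller angle between them is 165 degrees when |30H - 5.5t| = 165 or |30H - 5.5t| = 195.
With H = 8, solve 30 x 8 - 5.5t = +/- target for each target:
  t = (30 x 8 - 165) / 5.5 = 13.64
  t = (30 x 8 + 165) / 5.5 = 73.64 (outside (0, 60))
  t = (30 x 8 - 195) / 5.5 = 8.18
  t = (30 x 8 + 195) / 5.5 = 79.09 (outside (0, 60))
Valid solutions in (0, 60): {8.18, 13.64} minutes.
The first occurrence is t = 8.18 minutes.
The hands form a 165-degree angle at 8.18 minutes past 8:00.

Final answer: 8.18 minutes past 8:00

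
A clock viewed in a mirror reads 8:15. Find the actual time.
Reflection across the vertical (12-6) axis maps a hand at angle A degrees to (360 - A) degrees, which sends a reading of T minutes past 12:00 to (720 - T) minutes past 12:00.
Mirror reads 8:15 = 495 minutes past 12:00.
Actual time: (720 - 495) mod 720 = 225 minutes = 3:45.

Final answer: 3:45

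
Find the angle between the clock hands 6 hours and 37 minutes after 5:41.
First find the time 6 hours and 37 minutes after 5:41.
Total minutes: 5 x 60 + 41 + 6 x 60 + 37 = 738.
738 mod 720 = 18 minutes = 12:18.
Now compute the angle at 12:18:
Hour hand: 0 x 30 + 18 x 0.5 = 9 degrees
Minute hand: 18 x 6 = 108 degrees
Difference: |9 - 108| = 99 degrees
The angle is 99 degrees

Final answer: 99 degrees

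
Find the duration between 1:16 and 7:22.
From 1:16 to 7:22:
(7 x 60 + 22) - (1 x 60 + 16) = 442 - 76 = 366 minutes
= 6 hours and 6 minutes

Final answer: 6 hours and 6 minutes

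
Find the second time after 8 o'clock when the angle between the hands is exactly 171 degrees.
At t minutes past 8:00, the hour hand is at 30 x 8 + 0.5t degrees and the minute hand is at 6t degrees.
The smaller angle between them is 171 degrees when |30H - 5.5t| = 171 or |30H - 5.5t| = 189.
With H = 8, solve 30 x 8 - 5.5t = +/- target for each target:
  t = (30 x 8 - 171) / 5.5 = 12.55
  t = (30 x 8 + 171) / 5.5 = 74.73 (outside (0, 60))
  t = (30 x 8 - 189) / 5.5 = 9.27
  t = (30 x 8 + 189) / 5.5 = 78 (outside (0, 60))
Valid solutions in (0, 60): {9.27, 12.55} minutes.
The second occurrence is t = 12.55 minutes.
The hands form a 171-degree angle at 12.55 minutes past 8:00.

Final answer: 12.55 minutes past 8:00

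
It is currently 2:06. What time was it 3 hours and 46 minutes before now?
Starting time: 2:06 = 126 total minutes past 12:00
Subtracting: 3 hours and 46 minutes = 226 minutes
126 - 226 = -100 (negative, add 12 hours = 720) = 620 minutes
= 10 hours and 20 minutes past 12:00 = 10:20

Final answer: 10:20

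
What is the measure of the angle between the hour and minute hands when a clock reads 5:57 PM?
Hour hand position: 5 x 30 + 57 x 0.5 = 178.5 degrees
Minute hand position: 57 x 6 = 342 degrees
Difference: |178.5 - 342| = 163.5 degrees
The angle between the hands is 163.5 degrees

Final answer: 163.5 degrees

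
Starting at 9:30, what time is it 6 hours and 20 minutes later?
Starting time: 9:30
Adding 20 minutes to 30 minutes: 30 + 20 = 50 minutes
Adding 6 hours: 9 + 6 = 15 - 12 = 3
Final time: 3:50

Final answer: 3:50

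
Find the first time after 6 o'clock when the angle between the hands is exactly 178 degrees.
At t minutes past 6:00, the hour hand is at 30 x 6 + 0.5t degrees and the minute hand is at 6t degrees.
The smaller angle between them is 178 degrees when |30H - 5.5t| = 178 or |30H - 5.5t| = 182.
With H = 6, solve 30 x 6 - 5.5t = +/- target for each target:
  t = (30 x 6 - 178) / 5.5 = 0.36
  t = (30 x 6 + 178) / 5.5 = 65.09 (outside (0, 60))
  t = (30 x 6 - 182) / 5.5 = -0.36 (outside (0, 60))
  t = (30 x 6 + 182) / 5.5 = 65.82 (outside (0, 60))
Valid solutions in (0, 60): {0.36} minutes.
The first occurrence is t = 0.36 minutes.
The hands form a 178-degree angle at 0.36 minutes past 6:00.

Final answer: 0.36 minutes past 6:00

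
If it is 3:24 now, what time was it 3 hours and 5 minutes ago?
Starting time: 3:24 = 204 total minutes past 12:00
Subtracting: 3 hours and 5 minutes = 185 minutes
204 - 185 = 19 minutes
= 19 minutes past 12:00 = 12:19

Final answer: 12:19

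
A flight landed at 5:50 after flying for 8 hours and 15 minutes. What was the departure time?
Starting time: 5:50 = 350 total minutes past 12:00
Subtracting: 8 hours and 15 minutes = 495 minutes
350 - 495 = -145 (negative, add 12 hours = 720) = 575 minutes
= 9 hours and 35 minutes past 12:00 = 9:35

Final answer: 9:35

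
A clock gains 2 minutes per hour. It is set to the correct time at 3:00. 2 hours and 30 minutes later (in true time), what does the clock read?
For every 60 true minutes, the faulty clock advances 60 + 2 = 62 minutes.
True elapsed: 2 hours and 30 minutes = 150 minutes.
Faulty clock advances: 150 x 62/60 = 155 minutes (drift: 5 minutes ahead).
Shown time: 3:00 + 155 minutes = 5:35.

Final answer: 5:35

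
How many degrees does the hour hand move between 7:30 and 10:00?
The hour hand moves 0.5 degrees per minute.
Time elapsed: 10:00 - 7:30 = 150 minutes
Angular displacement: 150 x 0.5 = 75 degrees

Final answer: 75 degrees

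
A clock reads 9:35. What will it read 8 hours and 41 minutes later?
Starting time: 9:35
Adding 41 minutes to 35 minutes: 35 + 41 = 76 minutes = 1 hour and 16 minutes
Adding 8 hours: 9 + 8 + 1 (carry) = 18 - 12 = 6
Final time: 6:16

Final answer: 6:16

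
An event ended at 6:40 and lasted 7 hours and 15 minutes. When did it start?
Starting time: 6:40 = 400 total minutes past 12:00
Subtracting: 7 hours and 15 minutes = 435 minutes
400 - 435 = -35 (negative, add 12 hours = 720) = 685 minutes
= 11 hours and 25 minutes past 12:00 = 11:25

Final answer: 11:25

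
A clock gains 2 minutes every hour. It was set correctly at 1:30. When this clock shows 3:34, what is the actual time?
For every 60 true minutes, the faulty clock advances 62 minutes, so 1 faulty-clock minute corresponds to 60/62 true minutes.
From 1:30 to 3:34 on the faulty dial is 124 minutes.
True elapsed: 124 x 60/62 = 120 minutes = 2 hours.
True time: 1:30 + 2 hours = 3:30.

Final answer: 3:30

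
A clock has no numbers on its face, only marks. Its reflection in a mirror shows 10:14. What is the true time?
Reflection across the vertical (12-6) axis maps a hand at angle A degrees to (360 - A) degrees, which sends a reading of T minutes past 12:00 to (720 - T) minutes past 12:00.
Mirror reads 10:14 = 614 minutes past 12:00.
Actual time: (720 - 614) mod 720 = 106 minutes = 1:46.

Final answer: 1:46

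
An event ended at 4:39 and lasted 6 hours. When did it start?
Starting time: 4:39 = 279 total minutes past 12:00
Subtracting: 6 hours = 360 minutes
279 - 360 = -81 (negative, add 12 hours = 720) = 639 minutes
= 10 hours and 39 minutes past 12:00 = 10:39

Final answer: 10:39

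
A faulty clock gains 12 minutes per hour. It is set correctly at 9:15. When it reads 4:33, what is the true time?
For every 60 true minutes, the faulty clock advances 72 minutes, so 1 faulty-clock minute corresponds to 60/72 true minutes.
From 9:15 to 4:33 on the faulty dial is 438 minutes.
True elapsed: 438 x 60/72 = 365 minutes = 6 hours and 5 minutes.
True time: 9:15 + 6 hours and 5 minutes = 3:20.

Final answer: 3:20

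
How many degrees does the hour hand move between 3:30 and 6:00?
The hour hand moves 0.5 degrees per minute.
Time elapsed: 6:00 - 3:30 = 150 minutes
Angular displacement: 150 x 0.5 = 75 degrees

Final answer: 75 degrees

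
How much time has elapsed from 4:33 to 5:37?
From 4:33 to 5:37:
(5 x 60 + 37) - (4 x 60 + 33) = 337 - 273 = 64 minutes
= 1 hour and 4 minutes

Final answer: 1 hour and 4 minutes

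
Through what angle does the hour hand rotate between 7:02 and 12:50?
The hour hand moves 0.5 degrees per minute.
Time elapsed: 12:50 - 7:02 = 348 minutes
Angular displacement: 348 x 0.5 = 174 degrees

Final answer: 174 degrees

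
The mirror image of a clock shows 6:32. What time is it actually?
Reflection across the vertical (12-6) axis maps a hand at angle A degrees to (360 - A) degrees, which sends a reading of T minutes past 12:00 to (720 - T) minutes past 12:00.
Mirror reads 6:32 = 392 minutes past 12:00.
Actual time: (720 - 392) mod 720 = 328 minutes = 5:28.

Final answer: 5:28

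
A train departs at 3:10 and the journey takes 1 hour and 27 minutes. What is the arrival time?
Starting time: 3:10
Adding 27 minutes to 10 minutes: 10 + 27 = 37 minutes
Adding 1 hour: 3 + 1 = 4
Final time: 4:37

Final answer: 4:37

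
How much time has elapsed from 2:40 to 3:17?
From 2:40 to 3:17:
(3 x 60 + 17) - (2 x 60 + 40) = 197 - 160 = 37 minutes
= 37 minutes

Final answer: 37 minutes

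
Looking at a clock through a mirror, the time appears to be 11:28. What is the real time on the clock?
Reflection across the vertical (12-6) axis maps a hand at angle A degrees to (360 - A) degrees, which sends a reading of T minutes past 12:00 to (720 - T) minutes past 12:00.
Mirror reads 11:28 = 688 minutes past 12:00.
Actual time: (720 - 688) mod 720 = 32 minutes = 12:32.

Final answer: 12:32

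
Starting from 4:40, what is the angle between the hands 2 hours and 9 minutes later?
First find the time 2 hours and 9 minutes after 4:40.
Total minutes: 4 x 60 + 40 + 2 x 60 + 9 = 409.
409 mod 720 = 409 minutes = 6:49.
Now compute the angle at 6:49:
Hour hand: 6 x 30 + 49 x 0.5 = 204.5 degrees
Minute hand: 49 x 6 = 294 degrees
Difference: |204.5 - 294| = 89.5 degrees
The angle is 89.5 degrees

Final answer: 89.5 degrees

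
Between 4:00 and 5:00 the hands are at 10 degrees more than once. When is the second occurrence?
At t minutes past 4:00, the hour hand is at 30 x 4 + 0.5t degrees and the minute hand is at 6t degrees.
The smaller angle between them is 10 degrees when |30H - 5.5t| = 10 or |30H - 5.5t| = 350.
With H = 4, solve 30 x 4 - 5.5t = +/- target for each target:
  t = (30 x 4 - 10) / 5.5 = 20
  t = (30 x 4 + 10) / 5.5 = 23.64
  t = (30 x 4 - 350) / 5.5 = -41.82 (outside (0, 60))
  t = (30 x 4 + 350) / 5.5 = 85.45 (outside (0, 60))
Valid solutions in (0, 60): {20, 23.64} minutes.
The second occurrence is t = 23.64 minutes.
The hands form a 10-degree angle at 23.64 minutes past 4:00.

Final answer: 23.64 minutes past 4:00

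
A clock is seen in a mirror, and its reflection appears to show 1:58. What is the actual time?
Reflection across the vertical (12-6) axis maps a hand at angle A degrees to (360 - A) degrees, which sends a reading of T minutes past 12:00 to (720 - T) minutes past 12:00.
Mirror reads 1:58 = 118 minutes past 12:00.
Actual time: (720 - 118) mod 720 = 602 minutes = 10:02.

Final answer: 10:02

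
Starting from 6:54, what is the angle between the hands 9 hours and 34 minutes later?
First find the time 9 hours and 34 minutes after 6:54.
Total minutes: 6 x 60 + 54 + 9 x 60 + 34 = 988.
988 mod 720 = 268 minutes = 4:28.
Now compute the angle at 4:28:
Hour hand: 4 x 30 + 28 x 0.5 = 134 degrees
Minute hand: 28 x 6 = 168 degrees
Difference: |134 - 168| = 34 degrees
The angle is 34 degrees

Final answer: 34 degrees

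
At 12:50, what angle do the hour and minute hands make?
Hour hand position: 0 x 30 + 50 x 0.5 = 25 degrees
Minute hand position: 50 x 6 = 300 degrees
Difference: |25 - 300| = 275 degrees
Since 275 > 180, the smaller angle is 360 - 275 = 85 degrees

Final answer: 85 degrees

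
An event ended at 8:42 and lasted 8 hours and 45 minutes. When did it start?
Starting time: 8:42 = 522 total minutes past 12:00
Subtracting: 8 hours and 45 minutes = 525 minutes
522 - 525 = -3 (negative, add 12 hours = 720) = 717 minutes
= 11 hours and 57 minutes past 12:00 = 11:57

Final answer: 11:57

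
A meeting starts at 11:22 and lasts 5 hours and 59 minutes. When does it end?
Starting time: 11:22
Adding 59 minutes to 22 minutes: 22 + 59 = 81 minutes = 1 hour and 21 minutes
Adding 5 hours: 11 + 5 + 1 (carry) = 17 - 12 = 5
Final time: 5:21

Final answer: 5:21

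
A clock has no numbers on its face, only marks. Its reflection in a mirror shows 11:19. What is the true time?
Reflection across the vertical (12-6) axis maps a hand at angle A degrees to (360 - A) degrees, which sends a reading of T minutes past 12:00 to (720 - T) minutes past 12:00.
Mirror reads 11:19 = 679 minutes past 12:00.
Actual time: (720 - 679) mod 720 = 41 minutes = 12:41.

Final answer: 12:41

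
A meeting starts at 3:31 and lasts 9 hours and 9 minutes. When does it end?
Starting time: 3:31
Adding 9 minutes to 31 minutes: 31 + 9 = 40 minutes
Adding 9 hours: 3 + 9 = 12
Final time: 12:40

Final answer: 12:40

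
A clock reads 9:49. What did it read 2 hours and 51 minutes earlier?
Starting time: 9:49 = 589 total minutes past 12:00
Subtracting: 2 hours and 51 minutes = 171 minutes
589 - 171 = 418 minutes
= 6 hours and 58 minutes past 12:00 = 6:58

Final answer: 6:58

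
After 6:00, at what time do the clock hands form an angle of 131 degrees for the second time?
At t minutes past 6:00, the hour hand is at 30 x 6 + 0.5t degrees and the minute hand is at 6t degrees.
The smaller angle between them is 131 degrees when |30H - 5.5t| = 131 or |30H - 5.5t| = 229.
With H = 6, solve 30 x 6 - 5.5t = +/- target for each target:
  t = (30 x 6 - 131) / 5.5 = 8.91
  t = (30 x 6 + 131) / 5.5 = 56.55
  t = (30 x 6 - 229) / 5.5 = -8.91 (outside (0, 60))
  t = (30 x 6 + 229) / 5.5 = 74.36 (outside (0, 60))
Valid solutions in (0, 60): {8.91, 56.55} minutes.
The second occurrence is t = 56.55 minutes.
The hands form a 131-degree angle at 56.55 minutes past 6:00.

Final answer: 56.55 minutes past 6:00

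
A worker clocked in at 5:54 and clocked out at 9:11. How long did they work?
From 5:54 to 9:11:
(9 x 60 + 11) - (5 x 60 + 54) = 551 - 354 = 197 minutes
= 3 hours and 17 minutes

Final answer: 3 hours and 17 minutes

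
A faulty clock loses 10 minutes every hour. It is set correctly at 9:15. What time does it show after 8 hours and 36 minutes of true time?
For every 60 true minutes, the faulty clock advances 60 - 10 = 50 minutes.
True elapsed: 8 hours and 36 minutes = 516 minutes.
Faulty clock advances: 516 x 50/60 = 430 minutes (drift: 86 minutes behind).
Shown time: 9:15 + 430 minutes = 4:25.

Final answer: 4:25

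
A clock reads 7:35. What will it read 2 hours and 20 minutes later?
Starting time: 7:35
Adding 20 minutes to 35 minutes: 35 + 20 = 55 minutes
Adding 2 hours: 7 + 2 = 9
Final time: 9:55

Final answer: 9:55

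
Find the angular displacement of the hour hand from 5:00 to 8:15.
The hour hand moves 0.5 degrees per minute.
Time elapsed: 8:15 - 5:00 = 195 minutes
Angular displacement: 195 x 0.5 = 97.5 degrees

Final answer: 97.5 degrees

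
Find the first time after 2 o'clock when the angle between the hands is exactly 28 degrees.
At t minutes past 2:00, the hour hand is at 30 x 2 + 0.5t degrees and the minute hand is at 6t degrees.
The smaller angle between them is 28 degrees when |30H - 5.5t| = 28 or |30H - 5.5t| = 332.
With H = 2, solve 30 x 2 - 5.5t = +/- target for each target:
  t = (30 x 2 - 28) / 5.5 = 5.82
  t = (30 x 2 + 28) / 5.5 = 16
  t = (30 x 2 - 332) / 5.5 = -49.45 (outside (0, 60))
  t = (30 x 2 + 332) / 5.5 = 71.27 (outside (0, 60))
Valid solutions in (0, 60): {5.82, 16} minutes.
The first occurrence is t = 5.82 minutes.
The hands form a 28-degree angle at 5.82 minutes past 2:00.

Final answer: 5.82 minutes past 2:00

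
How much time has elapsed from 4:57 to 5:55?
From 4:57 to 5:55:
(5 x 60 + 55) - (4 x 60 + 57) = 355 - 297 = 58 minutes
= 58 minutes

Final answer: 58 minutes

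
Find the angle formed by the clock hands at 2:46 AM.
Hour hand position: 2 x 30 + 46 x 0.5 = 83 degrees
Minute hand position: 46 x 6 = 276 degrees
Difference: |83 - 276| = 193 degrees
Since 193 > 180, the smaller angle is 360 - 193 = 167 degrees

Final answer: 167 degrees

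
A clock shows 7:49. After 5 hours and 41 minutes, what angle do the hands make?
First find the time 5 hours and 41 minutes after 7:49.
Total minutes: 7 x 60 + 49 + 5 x 60 + 41 = 810.
810 mod 720 = 90 minutes = 1:30.
Now compute the angle at 1:30:
Hour hand: 1 x 30 + 30 x 0.5 = 45 degrees
Minute hand: 30 x 6 = 180 degrees
Difference: |45 - 180| = 135 degrees
The angle is 135 degrees

Final answer: 135 degrees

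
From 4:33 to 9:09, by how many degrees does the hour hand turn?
The hour hand moves 0.5 degrees per minute.
Time elapsed: 9:09 - 4:33 = 276 minutes
Angular displacement: 276 x 0.5 = 138 degrees

Final answer: 138 degrees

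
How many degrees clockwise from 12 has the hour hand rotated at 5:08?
The hour hand moves 30 degrees per hour and 0.5 degrees per minute.
At 5:08: (5) x 30 + 8 x 0.5 = 150 + 4 = 154 degrees

Final answer: 154 degrees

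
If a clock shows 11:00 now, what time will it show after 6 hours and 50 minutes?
Starting time: 11:00
Adding 50 minutes to 0 minutes: 0 + 50 = 50 minutes
Adding 6 hours: 11 + 6 = 17 - 12 = 5
Final time: 5:50

Final answer: 5:50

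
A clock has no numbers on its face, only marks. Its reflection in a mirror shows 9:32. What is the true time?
Reflection across the vertical (12-6) axis maps a hand at angle A degrees to (360 - A) degrees, which sends a reading of T minutes past 12:00 to (720 - T) minutes past 12:00.
Mirror reads 9:32 = 572 minutes past 12:00.
Actual time: (720 - 572) mod 720 = 148 minutes = 2:28.

Final answer: 2:28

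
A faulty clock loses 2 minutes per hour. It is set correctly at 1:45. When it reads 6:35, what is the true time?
For every 60 true minutes, the faulty clock advances 58 minutes, so 1 faulty-clock minute corresponds to 60/58 true minutes.
From 1:45 to 6:35 on the faulty dial is 290 minutes.
True elapsed: 290 x 60/58 = 300 minutes = 5 hours.
True time: 1:45 + 5 hours = 6:45.

Final answer: 6:45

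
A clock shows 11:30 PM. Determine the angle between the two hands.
Hour hand position: 11 x 30 + 30 x 0.5 = 345 degrees
Minute hand position: 30 x 6 = 180 degrees
Difference: |345 - 180| = 165 degrees
The angle between the hands is 165 degrees

Final answer: 165 degrees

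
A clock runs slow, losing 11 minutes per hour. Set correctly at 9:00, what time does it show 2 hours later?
For every 60 true minutes, the faulty clock advances 60 - 11 = 49 minutes.
True elapsed: 2 hours = 120 minutes.
Faulty clock advances: 120 x 49/60 = 98 minutes (drift: 22 minutes behind).
Shown time: 9:00 + 98 minutes = 10:38.

Final answer: 10:38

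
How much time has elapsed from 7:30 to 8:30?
From 7:30 to 8:30:
(8 x 60 + 30) - (7 x 60 + 30) = 510 - 450 = 60 minutes
= 1 hour

Final answer: 1 hour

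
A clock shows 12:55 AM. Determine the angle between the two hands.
Hour hand position: 0 x 30 + 55 x 0.5 = 27.5 degrees
Minute hand position: 55 x 6 = 330 degrees
Difference: |27.5 - 330| = 302.5 degrees
Since 302.5 > 180, the smaller angle is 360 - 302.5 = 57.5 degrees

Final answer: 57.5 degrees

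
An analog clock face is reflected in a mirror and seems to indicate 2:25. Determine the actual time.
Reflection across the vertical (12-6) axis maps a hand at angle A degrees to (360 - A) degrees, which sends a reading of T minutes past 12:00 to (720 - T) minutes past 12:00.
Mirror reads 2:25 = 145 minutes past 12:00.
Actual time: (720 - 145) mod 720 = 575 minutes = 9:35.

Final answer: 9:35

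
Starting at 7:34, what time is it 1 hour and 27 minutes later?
Starting time: 7:34
Adding 27 minutes to 34 minutes: 34 + 27 = 61 minutes = 1 hour and 1 minute
Adding 1 hour: 7 + 1 + 1 (carry) = 9
Final time: 9:01

Final answer: 9:01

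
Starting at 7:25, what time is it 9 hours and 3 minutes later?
Starting time: 7:25
Adding 3 minutes to 25 minutes: 25 + 3 = 28 minutes
Adding 9 hours: 7 + 9 = 16 - 12 = 4
Final time: 4:28

Final answer: 4:28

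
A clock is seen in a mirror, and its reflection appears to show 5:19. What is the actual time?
Reflection across the vertical (12-6) axis maps a hand at angle A degrees to (360 - A) degrees, which sends a reading of T minutes past 12:00 to (720 - T) minutes past 12:00.
Mirror reads 5:19 = 319 minutes past 12:00.
Actual time: (720 - 319) mod 720 = 401 minutes = 6:41.

Final answer: 6:41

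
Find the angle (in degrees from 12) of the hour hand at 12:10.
The hour hand moves 30 degrees per hour and 0.5 degrees per minute.
At 12:10: (0) x 30 + 10 x 0.5 = 0 + 5 = 5 degrees

Final answer: 5 degrees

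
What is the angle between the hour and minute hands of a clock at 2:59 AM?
Hour hand position: 2 x 30 + 59 x 0.5 = 89.5 degrees
Minute hand position: 59 x 6 = 354 degrees
Difference: |89.5 - 354| = 264.5 degrees
Since 264.5 > 180, the smaller angle is 360 - 264.5 = 95.5 degrees

Final answer: 95.5 degrees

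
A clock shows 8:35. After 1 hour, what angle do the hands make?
First find the time 1 hour after 8:35.
Total minutes: 8 x 60 + 35 + 1 x 60 + 0 = 575.
575 mod 720 = 575 minutes = 9:35.
Now compute the angle at 9:35:
Hour hand: 9 x 30 + 35 x 0.5 = 287.5 degrees
Minute hand: 35 x 6 = 210 degrees
Difference: |287.5 - 210| = 77.5 degrees
The angle is 77.5 degrees

Final answer: 77.5 degrees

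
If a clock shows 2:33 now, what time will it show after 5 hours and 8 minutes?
Starting time: 2:33
Adding 8 minutes to 33 minutes: 33 + 8 = 41 minutes
Adding 5 hours: 2 + 5 = 7
Final time: 7:41

Final answer: 7:41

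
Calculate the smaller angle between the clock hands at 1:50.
Hour hand position: 1 x 30 + 50 x 0.5 = 55 degrees
Minute hand position: 50 x 6 = 300 degrees
Difference: |55 - 300| = 245 degrees
Since 245 > 180, the smaller angle is 360 - 245 = 115 degrees

Final answer: 115 degrees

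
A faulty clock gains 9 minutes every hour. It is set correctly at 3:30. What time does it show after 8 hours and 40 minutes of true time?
For every 60 true minutes, the faulty clock advances 60 + 9 = 69 minutes.
True elapsed: 8 hours and 40 minutes = 520 minutes.
Faulty clock advances: 520 x 69/60 = 598 minutes (drift: 78 minutes ahead).
Shown time: 3:30 + 598 minutes = 1:28.

Final answer: 1:28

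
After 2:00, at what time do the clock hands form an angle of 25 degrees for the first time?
At t minutes past 2:00, the hour hand is at 30 x 2 + 0.5t degrees and the minute hand is at 6t degrees.
The smaller angle between them is 25 degrees when |30H - 5.5t| = 25 or |30H - 5.5t| = 335.
With H = 2, solve 30 x 2 - 5.5t = +/- target for each target:
  t = (30 x 2 - 25) / 5.5 = 6.36
  t = (30 x 2 + 25) / 5.5 = 15.45
  t = (30 x 2 - 335) / 5.5 = -50 (outside (0, 60))
  t = (30 x 2 + 335) / 5.5 = 71.82 (outside (0, 60))
Valid solutions in (0, 60): {6.36, 15.45} minutes.
The first occurrence is t = 6.36 minutes.
The hands form a 25-degree angle at 6.36 minutes past 2:00.

Final answer: 6.36 minutes past 2:00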